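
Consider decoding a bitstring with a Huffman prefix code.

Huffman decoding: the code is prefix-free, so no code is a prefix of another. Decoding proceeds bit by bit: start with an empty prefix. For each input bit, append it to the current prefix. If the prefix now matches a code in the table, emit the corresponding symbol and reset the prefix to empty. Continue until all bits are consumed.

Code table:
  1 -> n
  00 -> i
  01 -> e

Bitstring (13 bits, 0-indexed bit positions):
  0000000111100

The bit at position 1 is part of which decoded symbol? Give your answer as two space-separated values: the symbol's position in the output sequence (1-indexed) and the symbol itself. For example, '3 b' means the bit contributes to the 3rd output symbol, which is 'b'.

Answer: 1 i

Derivation:
Bit 0: prefix='0' (no match yet)
Bit 1: prefix='00' -> emit 'i', reset
Bit 2: prefix='0' (no match yet)
Bit 3: prefix='00' -> emit 'i', reset
Bit 4: prefix='0' (no match yet)
Bit 5: prefix='00' -> emit 'i', reset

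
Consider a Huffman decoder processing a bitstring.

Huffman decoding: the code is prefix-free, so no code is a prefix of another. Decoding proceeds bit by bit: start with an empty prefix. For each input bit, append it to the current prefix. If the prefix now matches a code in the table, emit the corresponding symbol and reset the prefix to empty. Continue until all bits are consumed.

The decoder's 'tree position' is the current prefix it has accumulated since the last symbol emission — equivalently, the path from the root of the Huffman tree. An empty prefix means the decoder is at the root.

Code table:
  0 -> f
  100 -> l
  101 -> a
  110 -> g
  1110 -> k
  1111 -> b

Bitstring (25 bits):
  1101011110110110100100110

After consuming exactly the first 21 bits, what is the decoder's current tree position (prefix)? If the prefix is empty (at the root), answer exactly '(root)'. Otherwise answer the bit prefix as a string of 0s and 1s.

Bit 0: prefix='1' (no match yet)
Bit 1: prefix='11' (no match yet)
Bit 2: prefix='110' -> emit 'g', reset
Bit 3: prefix='1' (no match yet)
Bit 4: prefix='10' (no match yet)
Bit 5: prefix='101' -> emit 'a', reset
Bit 6: prefix='1' (no match yet)
Bit 7: prefix='11' (no match yet)
Bit 8: prefix='111' (no match yet)
Bit 9: prefix='1110' -> emit 'k', reset
Bit 10: prefix='1' (no match yet)
Bit 11: prefix='11' (no match yet)
Bit 12: prefix='110' -> emit 'g', reset
Bit 13: prefix='1' (no match yet)
Bit 14: prefix='11' (no match yet)
Bit 15: prefix='110' -> emit 'g', reset
Bit 16: prefix='1' (no match yet)
Bit 17: prefix='10' (no match yet)
Bit 18: prefix='100' -> emit 'l', reset
Bit 19: prefix='1' (no match yet)
Bit 20: prefix='10' (no match yet)

Answer: 10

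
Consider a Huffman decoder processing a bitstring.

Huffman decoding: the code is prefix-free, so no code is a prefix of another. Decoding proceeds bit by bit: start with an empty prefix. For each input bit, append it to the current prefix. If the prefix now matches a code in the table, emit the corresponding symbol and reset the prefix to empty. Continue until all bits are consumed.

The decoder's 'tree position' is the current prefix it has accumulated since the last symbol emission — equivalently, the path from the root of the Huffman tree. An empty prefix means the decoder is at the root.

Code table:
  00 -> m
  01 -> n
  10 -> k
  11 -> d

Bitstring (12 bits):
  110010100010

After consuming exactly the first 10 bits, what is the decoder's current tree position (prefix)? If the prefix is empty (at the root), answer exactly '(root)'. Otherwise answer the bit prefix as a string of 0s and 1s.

Answer: (root)

Derivation:
Bit 0: prefix='1' (no match yet)
Bit 1: prefix='11' -> emit 'd', reset
Bit 2: prefix='0' (no match yet)
Bit 3: prefix='00' -> emit 'm', reset
Bit 4: prefix='1' (no match yet)
Bit 5: prefix='10' -> emit 'k', reset
Bit 6: prefix='1' (no match yet)
Bit 7: prefix='10' -> emit 'k', reset
Bit 8: prefix='0' (no match yet)
Bit 9: prefix='00' -> emit 'm', reset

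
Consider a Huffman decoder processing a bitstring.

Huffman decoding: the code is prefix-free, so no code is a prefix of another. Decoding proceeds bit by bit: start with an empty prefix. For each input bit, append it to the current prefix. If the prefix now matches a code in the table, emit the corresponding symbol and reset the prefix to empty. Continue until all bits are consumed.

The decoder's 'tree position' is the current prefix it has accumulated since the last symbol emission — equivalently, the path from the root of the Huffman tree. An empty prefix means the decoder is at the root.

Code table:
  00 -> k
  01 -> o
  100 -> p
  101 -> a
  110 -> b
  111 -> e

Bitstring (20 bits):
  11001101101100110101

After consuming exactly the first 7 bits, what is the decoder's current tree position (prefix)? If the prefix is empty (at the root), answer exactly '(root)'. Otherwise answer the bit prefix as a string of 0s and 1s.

Bit 0: prefix='1' (no match yet)
Bit 1: prefix='11' (no match yet)
Bit 2: prefix='110' -> emit 'b', reset
Bit 3: prefix='0' (no match yet)
Bit 4: prefix='01' -> emit 'o', reset
Bit 5: prefix='1' (no match yet)
Bit 6: prefix='10' (no match yet)

Answer: 10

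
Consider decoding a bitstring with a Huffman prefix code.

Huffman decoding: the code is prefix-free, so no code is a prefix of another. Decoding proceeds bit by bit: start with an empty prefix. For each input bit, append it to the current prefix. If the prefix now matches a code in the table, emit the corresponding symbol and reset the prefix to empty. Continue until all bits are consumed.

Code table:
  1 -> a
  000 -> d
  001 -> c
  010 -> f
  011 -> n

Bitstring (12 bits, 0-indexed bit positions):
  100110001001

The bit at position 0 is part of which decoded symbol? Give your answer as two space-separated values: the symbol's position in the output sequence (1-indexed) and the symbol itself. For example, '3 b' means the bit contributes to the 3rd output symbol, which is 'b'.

Bit 0: prefix='1' -> emit 'a', reset
Bit 1: prefix='0' (no match yet)
Bit 2: prefix='00' (no match yet)
Bit 3: prefix='001' -> emit 'c', reset
Bit 4: prefix='1' -> emit 'a', reset

Answer: 1 a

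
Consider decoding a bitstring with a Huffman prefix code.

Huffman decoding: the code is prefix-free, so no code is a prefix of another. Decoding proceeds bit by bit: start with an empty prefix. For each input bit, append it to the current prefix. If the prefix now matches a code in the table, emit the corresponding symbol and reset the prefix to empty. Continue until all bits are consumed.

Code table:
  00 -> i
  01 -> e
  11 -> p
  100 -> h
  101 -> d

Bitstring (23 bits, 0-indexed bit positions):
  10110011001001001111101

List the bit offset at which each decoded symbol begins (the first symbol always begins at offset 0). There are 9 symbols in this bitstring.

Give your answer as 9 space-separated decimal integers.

Bit 0: prefix='1' (no match yet)
Bit 1: prefix='10' (no match yet)
Bit 2: prefix='101' -> emit 'd', reset
Bit 3: prefix='1' (no match yet)
Bit 4: prefix='10' (no match yet)
Bit 5: prefix='100' -> emit 'h', reset
Bit 6: prefix='1' (no match yet)
Bit 7: prefix='11' -> emit 'p', reset
Bit 8: prefix='0' (no match yet)
Bit 9: prefix='00' -> emit 'i', reset
Bit 10: prefix='1' (no match yet)
Bit 11: prefix='10' (no match yet)
Bit 12: prefix='100' -> emit 'h', reset
Bit 13: prefix='1' (no match yet)
Bit 14: prefix='10' (no match yet)
Bit 15: prefix='100' -> emit 'h', reset
Bit 16: prefix='1' (no match yet)
Bit 17: prefix='11' -> emit 'p', reset
Bit 18: prefix='1' (no match yet)
Bit 19: prefix='11' -> emit 'p', reset
Bit 20: prefix='1' (no match yet)
Bit 21: prefix='10' (no match yet)
Bit 22: prefix='101' -> emit 'd', reset

Answer: 0 3 6 8 10 13 16 18 20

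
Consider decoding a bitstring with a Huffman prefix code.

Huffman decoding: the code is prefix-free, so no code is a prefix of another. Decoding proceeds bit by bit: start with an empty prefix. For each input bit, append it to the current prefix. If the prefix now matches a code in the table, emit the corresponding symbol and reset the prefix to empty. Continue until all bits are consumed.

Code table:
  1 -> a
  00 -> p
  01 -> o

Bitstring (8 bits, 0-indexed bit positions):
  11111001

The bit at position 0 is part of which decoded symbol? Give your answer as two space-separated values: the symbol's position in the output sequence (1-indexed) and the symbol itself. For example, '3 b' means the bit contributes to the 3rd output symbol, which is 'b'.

Bit 0: prefix='1' -> emit 'a', reset
Bit 1: prefix='1' -> emit 'a', reset
Bit 2: prefix='1' -> emit 'a', reset
Bit 3: prefix='1' -> emit 'a', reset
Bit 4: prefix='1' -> emit 'a', reset

Answer: 1 a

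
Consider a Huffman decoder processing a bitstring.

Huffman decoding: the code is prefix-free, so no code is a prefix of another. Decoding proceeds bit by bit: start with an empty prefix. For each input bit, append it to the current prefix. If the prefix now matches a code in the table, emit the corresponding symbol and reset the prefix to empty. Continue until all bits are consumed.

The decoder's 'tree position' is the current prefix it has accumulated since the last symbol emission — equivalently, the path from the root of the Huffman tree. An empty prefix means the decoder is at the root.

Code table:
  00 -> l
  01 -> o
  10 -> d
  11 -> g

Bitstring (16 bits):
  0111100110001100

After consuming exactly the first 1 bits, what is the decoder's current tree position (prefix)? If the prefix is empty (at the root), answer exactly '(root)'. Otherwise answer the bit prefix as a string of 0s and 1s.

Bit 0: prefix='0' (no match yet)

Answer: 0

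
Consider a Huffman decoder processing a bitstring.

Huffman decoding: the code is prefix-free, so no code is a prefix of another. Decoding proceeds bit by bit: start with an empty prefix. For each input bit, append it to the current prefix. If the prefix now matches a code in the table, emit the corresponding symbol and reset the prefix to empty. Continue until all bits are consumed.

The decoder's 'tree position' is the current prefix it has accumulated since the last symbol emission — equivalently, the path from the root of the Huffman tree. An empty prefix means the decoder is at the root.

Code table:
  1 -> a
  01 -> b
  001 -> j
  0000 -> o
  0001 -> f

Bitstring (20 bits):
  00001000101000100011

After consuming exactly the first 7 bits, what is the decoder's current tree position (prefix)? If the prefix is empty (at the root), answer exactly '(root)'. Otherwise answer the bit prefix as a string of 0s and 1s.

Answer: 00

Derivation:
Bit 0: prefix='0' (no match yet)
Bit 1: prefix='00' (no match yet)
Bit 2: prefix='000' (no match yet)
Bit 3: prefix='0000' -> emit 'o', reset
Bit 4: prefix='1' -> emit 'a', reset
Bit 5: prefix='0' (no match yet)
Bit 6: prefix='00' (no match yet)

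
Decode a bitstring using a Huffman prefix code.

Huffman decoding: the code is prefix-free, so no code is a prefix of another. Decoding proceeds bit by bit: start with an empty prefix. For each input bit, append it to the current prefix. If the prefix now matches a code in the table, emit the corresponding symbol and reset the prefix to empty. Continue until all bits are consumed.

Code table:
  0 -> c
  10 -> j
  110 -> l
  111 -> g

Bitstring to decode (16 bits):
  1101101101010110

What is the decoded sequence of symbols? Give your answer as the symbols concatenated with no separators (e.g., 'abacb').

Answer: llljjl

Derivation:
Bit 0: prefix='1' (no match yet)
Bit 1: prefix='11' (no match yet)
Bit 2: prefix='110' -> emit 'l', reset
Bit 3: prefix='1' (no match yet)
Bit 4: prefix='11' (no match yet)
Bit 5: prefix='110' -> emit 'l', reset
Bit 6: prefix='1' (no match yet)
Bit 7: prefix='11' (no match yet)
Bit 8: prefix='110' -> emit 'l', reset
Bit 9: prefix='1' (no match yet)
Bit 10: prefix='10' -> emit 'j', reset
Bit 11: prefix='1' (no match yet)
Bit 12: prefix='10' -> emit 'j', reset
Bit 13: prefix='1' (no match yet)
Bit 14: prefix='11' (no match yet)
Bit 15: prefix='110' -> emit 'l', reset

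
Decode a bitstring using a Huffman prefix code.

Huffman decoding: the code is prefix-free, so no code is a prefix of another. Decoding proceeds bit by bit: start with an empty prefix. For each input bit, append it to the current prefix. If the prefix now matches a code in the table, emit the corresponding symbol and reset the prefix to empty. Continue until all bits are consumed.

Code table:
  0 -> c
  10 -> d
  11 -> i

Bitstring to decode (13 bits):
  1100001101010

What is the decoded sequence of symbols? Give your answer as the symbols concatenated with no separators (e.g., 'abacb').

Bit 0: prefix='1' (no match yet)
Bit 1: prefix='11' -> emit 'i', reset
Bit 2: prefix='0' -> emit 'c', reset
Bit 3: prefix='0' -> emit 'c', reset
Bit 4: prefix='0' -> emit 'c', reset
Bit 5: prefix='0' -> emit 'c', reset
Bit 6: prefix='1' (no match yet)
Bit 7: prefix='11' -> emit 'i', reset
Bit 8: prefix='0' -> emit 'c', reset
Bit 9: prefix='1' (no match yet)
Bit 10: prefix='10' -> emit 'd', reset
Bit 11: prefix='1' (no match yet)
Bit 12: prefix='10' -> emit 'd', reset

Answer: iccccicdd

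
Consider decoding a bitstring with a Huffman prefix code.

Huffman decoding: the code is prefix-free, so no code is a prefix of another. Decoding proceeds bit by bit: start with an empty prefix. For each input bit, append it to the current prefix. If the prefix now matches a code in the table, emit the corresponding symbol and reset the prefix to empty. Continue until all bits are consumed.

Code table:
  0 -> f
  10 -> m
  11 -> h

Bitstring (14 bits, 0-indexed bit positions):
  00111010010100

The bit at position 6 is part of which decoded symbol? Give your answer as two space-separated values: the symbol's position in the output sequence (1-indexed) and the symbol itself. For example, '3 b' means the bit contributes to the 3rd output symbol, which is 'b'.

Bit 0: prefix='0' -> emit 'f', reset
Bit 1: prefix='0' -> emit 'f', reset
Bit 2: prefix='1' (no match yet)
Bit 3: prefix='11' -> emit 'h', reset
Bit 4: prefix='1' (no match yet)
Bit 5: prefix='10' -> emit 'm', reset
Bit 6: prefix='1' (no match yet)
Bit 7: prefix='10' -> emit 'm', reset
Bit 8: prefix='0' -> emit 'f', reset
Bit 9: prefix='1' (no match yet)
Bit 10: prefix='10' -> emit 'm', reset

Answer: 5 m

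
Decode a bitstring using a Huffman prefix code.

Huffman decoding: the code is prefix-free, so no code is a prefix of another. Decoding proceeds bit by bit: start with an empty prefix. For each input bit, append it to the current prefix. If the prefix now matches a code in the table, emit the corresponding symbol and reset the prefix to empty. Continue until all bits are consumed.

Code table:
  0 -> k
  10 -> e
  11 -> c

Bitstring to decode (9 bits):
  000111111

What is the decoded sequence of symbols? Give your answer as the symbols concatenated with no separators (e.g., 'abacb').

Answer: kkkccc

Derivation:
Bit 0: prefix='0' -> emit 'k', reset
Bit 1: prefix='0' -> emit 'k', reset
Bit 2: prefix='0' -> emit 'k', reset
Bit 3: prefix='1' (no match yet)
Bit 4: prefix='11' -> emit 'c', reset
Bit 5: prefix='1' (no match yet)
Bit 6: prefix='11' -> emit 'c', reset
Bit 7: prefix='1' (no match yet)
Bit 8: prefix='11' -> emit 'c', reset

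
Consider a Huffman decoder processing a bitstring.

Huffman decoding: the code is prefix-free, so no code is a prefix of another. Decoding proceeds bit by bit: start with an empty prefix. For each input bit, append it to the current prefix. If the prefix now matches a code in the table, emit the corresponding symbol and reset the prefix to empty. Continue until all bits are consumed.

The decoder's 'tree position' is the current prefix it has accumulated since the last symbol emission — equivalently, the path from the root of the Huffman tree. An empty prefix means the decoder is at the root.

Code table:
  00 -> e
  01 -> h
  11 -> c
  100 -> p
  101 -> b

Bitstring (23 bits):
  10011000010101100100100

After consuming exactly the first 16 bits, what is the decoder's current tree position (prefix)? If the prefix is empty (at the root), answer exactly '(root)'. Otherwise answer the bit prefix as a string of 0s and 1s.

Bit 0: prefix='1' (no match yet)
Bit 1: prefix='10' (no match yet)
Bit 2: prefix='100' -> emit 'p', reset
Bit 3: prefix='1' (no match yet)
Bit 4: prefix='11' -> emit 'c', reset
Bit 5: prefix='0' (no match yet)
Bit 6: prefix='00' -> emit 'e', reset
Bit 7: prefix='0' (no match yet)
Bit 8: prefix='00' -> emit 'e', reset
Bit 9: prefix='1' (no match yet)
Bit 10: prefix='10' (no match yet)
Bit 11: prefix='101' -> emit 'b', reset
Bit 12: prefix='0' (no match yet)
Bit 13: prefix='01' -> emit 'h', reset
Bit 14: prefix='1' (no match yet)
Bit 15: prefix='10' (no match yet)

Answer: 10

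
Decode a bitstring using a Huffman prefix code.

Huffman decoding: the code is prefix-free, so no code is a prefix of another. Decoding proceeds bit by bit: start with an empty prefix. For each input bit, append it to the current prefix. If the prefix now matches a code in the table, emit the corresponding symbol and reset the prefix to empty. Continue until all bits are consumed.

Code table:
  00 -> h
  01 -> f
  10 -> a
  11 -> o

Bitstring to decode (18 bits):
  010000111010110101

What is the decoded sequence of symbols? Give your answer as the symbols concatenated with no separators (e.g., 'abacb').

Answer: fhhoaaoff

Derivation:
Bit 0: prefix='0' (no match yet)
Bit 1: prefix='01' -> emit 'f', reset
Bit 2: prefix='0' (no match yet)
Bit 3: prefix='00' -> emit 'h', reset
Bit 4: prefix='0' (no match yet)
Bit 5: prefix='00' -> emit 'h', reset
Bit 6: prefix='1' (no match yet)
Bit 7: prefix='11' -> emit 'o', reset
Bit 8: prefix='1' (no match yet)
Bit 9: prefix='10' -> emit 'a', reset
Bit 10: prefix='1' (no match yet)
Bit 11: prefix='10' -> emit 'a', reset
Bit 12: prefix='1' (no match yet)
Bit 13: prefix='11' -> emit 'o', reset
Bit 14: prefix='0' (no match yet)
Bit 15: prefix='01' -> emit 'f', reset
Bit 16: prefix='0' (no match yet)
Bit 17: prefix='01' -> emit 'f', reset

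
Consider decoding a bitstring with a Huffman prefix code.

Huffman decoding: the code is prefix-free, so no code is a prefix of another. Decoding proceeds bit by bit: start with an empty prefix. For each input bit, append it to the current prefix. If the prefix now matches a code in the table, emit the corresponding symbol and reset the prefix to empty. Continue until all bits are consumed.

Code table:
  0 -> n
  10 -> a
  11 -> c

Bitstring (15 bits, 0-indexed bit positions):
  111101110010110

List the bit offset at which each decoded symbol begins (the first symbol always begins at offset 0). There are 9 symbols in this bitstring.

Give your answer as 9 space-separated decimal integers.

Answer: 0 2 4 5 7 9 10 12 14

Derivation:
Bit 0: prefix='1' (no match yet)
Bit 1: prefix='11' -> emit 'c', reset
Bit 2: prefix='1' (no match yet)
Bit 3: prefix='11' -> emit 'c', reset
Bit 4: prefix='0' -> emit 'n', reset
Bit 5: prefix='1' (no match yet)
Bit 6: prefix='11' -> emit 'c', reset
Bit 7: prefix='1' (no match yet)
Bit 8: prefix='10' -> emit 'a', reset
Bit 9: prefix='0' -> emit 'n', reset
Bit 10: prefix='1' (no match yet)
Bit 11: prefix='10' -> emit 'a', reset
Bit 12: prefix='1' (no match yet)
Bit 13: prefix='11' -> emit 'c', reset
Bit 14: prefix='0' -> emit 'n', reset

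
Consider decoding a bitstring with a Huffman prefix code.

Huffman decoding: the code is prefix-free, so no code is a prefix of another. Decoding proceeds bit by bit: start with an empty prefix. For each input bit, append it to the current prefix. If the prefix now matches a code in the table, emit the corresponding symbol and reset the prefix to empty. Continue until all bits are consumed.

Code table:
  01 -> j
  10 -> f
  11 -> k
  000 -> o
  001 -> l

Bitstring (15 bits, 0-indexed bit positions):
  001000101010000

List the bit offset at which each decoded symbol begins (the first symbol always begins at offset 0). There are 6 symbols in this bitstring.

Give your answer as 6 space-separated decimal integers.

Bit 0: prefix='0' (no match yet)
Bit 1: prefix='00' (no match yet)
Bit 2: prefix='001' -> emit 'l', reset
Bit 3: prefix='0' (no match yet)
Bit 4: prefix='00' (no match yet)
Bit 5: prefix='000' -> emit 'o', reset
Bit 6: prefix='1' (no match yet)
Bit 7: prefix='10' -> emit 'f', reset
Bit 8: prefix='1' (no match yet)
Bit 9: prefix='10' -> emit 'f', reset
Bit 10: prefix='1' (no match yet)
Bit 11: prefix='10' -> emit 'f', reset
Bit 12: prefix='0' (no match yet)
Bit 13: prefix='00' (no match yet)
Bit 14: prefix='000' -> emit 'o', reset

Answer: 0 3 6 8 10 12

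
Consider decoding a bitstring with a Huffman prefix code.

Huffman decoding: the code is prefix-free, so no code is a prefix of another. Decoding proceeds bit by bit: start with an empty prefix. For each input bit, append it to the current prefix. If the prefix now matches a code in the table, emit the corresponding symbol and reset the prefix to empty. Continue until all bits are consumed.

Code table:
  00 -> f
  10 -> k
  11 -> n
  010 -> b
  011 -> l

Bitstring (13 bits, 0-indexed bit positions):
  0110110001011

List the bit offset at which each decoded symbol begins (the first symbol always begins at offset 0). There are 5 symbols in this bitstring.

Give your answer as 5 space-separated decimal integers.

Answer: 0 3 6 8 11

Derivation:
Bit 0: prefix='0' (no match yet)
Bit 1: prefix='01' (no match yet)
Bit 2: prefix='011' -> emit 'l', reset
Bit 3: prefix='0' (no match yet)
Bit 4: prefix='01' (no match yet)
Bit 5: prefix='011' -> emit 'l', reset
Bit 6: prefix='0' (no match yet)
Bit 7: prefix='00' -> emit 'f', reset
Bit 8: prefix='0' (no match yet)
Bit 9: prefix='01' (no match yet)
Bit 10: prefix='010' -> emit 'b', reset
Bit 11: prefix='1' (no match yet)
Bit 12: prefix='11' -> emit 'n', reset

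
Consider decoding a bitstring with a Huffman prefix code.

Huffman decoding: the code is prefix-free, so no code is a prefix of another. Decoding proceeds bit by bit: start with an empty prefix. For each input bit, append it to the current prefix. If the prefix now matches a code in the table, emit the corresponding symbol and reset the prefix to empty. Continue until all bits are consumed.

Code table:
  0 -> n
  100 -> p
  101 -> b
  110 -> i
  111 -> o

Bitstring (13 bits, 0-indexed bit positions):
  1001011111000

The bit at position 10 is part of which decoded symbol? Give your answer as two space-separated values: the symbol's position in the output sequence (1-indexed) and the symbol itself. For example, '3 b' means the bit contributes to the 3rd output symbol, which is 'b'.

Answer: 4 p

Derivation:
Bit 0: prefix='1' (no match yet)
Bit 1: prefix='10' (no match yet)
Bit 2: prefix='100' -> emit 'p', reset
Bit 3: prefix='1' (no match yet)
Bit 4: prefix='10' (no match yet)
Bit 5: prefix='101' -> emit 'b', reset
Bit 6: prefix='1' (no match yet)
Bit 7: prefix='11' (no match yet)
Bit 8: prefix='111' -> emit 'o', reset
Bit 9: prefix='1' (no match yet)
Bit 10: prefix='10' (no match yet)
Bit 11: prefix='100' -> emit 'p', reset
Bit 12: prefix='0' -> emit 'n', reset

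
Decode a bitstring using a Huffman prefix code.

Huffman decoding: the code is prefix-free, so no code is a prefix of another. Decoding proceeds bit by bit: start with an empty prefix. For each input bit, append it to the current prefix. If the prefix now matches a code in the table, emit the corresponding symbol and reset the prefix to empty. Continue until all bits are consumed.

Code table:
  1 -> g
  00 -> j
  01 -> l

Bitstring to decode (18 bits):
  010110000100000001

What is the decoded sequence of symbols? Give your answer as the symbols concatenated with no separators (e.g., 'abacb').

Answer: llgjjgjjjl

Derivation:
Bit 0: prefix='0' (no match yet)
Bit 1: prefix='01' -> emit 'l', reset
Bit 2: prefix='0' (no match yet)
Bit 3: prefix='01' -> emit 'l', reset
Bit 4: prefix='1' -> emit 'g', reset
Bit 5: prefix='0' (no match yet)
Bit 6: prefix='00' -> emit 'j', reset
Bit 7: prefix='0' (no match yet)
Bit 8: prefix='00' -> emit 'j', reset
Bit 9: prefix='1' -> emit 'g', reset
Bit 10: prefix='0' (no match yet)
Bit 11: prefix='00' -> emit 'j', reset
Bit 12: prefix='0' (no match yet)
Bit 13: prefix='00' -> emit 'j', reset
Bit 14: prefix='0' (no match yet)
Bit 15: prefix='00' -> emit 'j', reset
Bit 16: prefix='0' (no match yet)
Bit 17: prefix='01' -> emit 'l', reset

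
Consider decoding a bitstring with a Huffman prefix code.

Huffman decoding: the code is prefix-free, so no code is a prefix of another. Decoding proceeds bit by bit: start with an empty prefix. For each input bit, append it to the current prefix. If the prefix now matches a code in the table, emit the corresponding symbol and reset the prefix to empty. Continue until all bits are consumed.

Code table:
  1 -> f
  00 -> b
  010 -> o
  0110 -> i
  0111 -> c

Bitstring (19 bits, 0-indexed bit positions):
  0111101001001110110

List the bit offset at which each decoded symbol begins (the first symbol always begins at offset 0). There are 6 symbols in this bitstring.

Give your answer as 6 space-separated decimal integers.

Bit 0: prefix='0' (no match yet)
Bit 1: prefix='01' (no match yet)
Bit 2: prefix='011' (no match yet)
Bit 3: prefix='0111' -> emit 'c', reset
Bit 4: prefix='1' -> emit 'f', reset
Bit 5: prefix='0' (no match yet)
Bit 6: prefix='01' (no match yet)
Bit 7: prefix='010' -> emit 'o', reset
Bit 8: prefix='0' (no match yet)
Bit 9: prefix='01' (no match yet)
Bit 10: prefix='010' -> emit 'o', reset
Bit 11: prefix='0' (no match yet)
Bit 12: prefix='01' (no match yet)
Bit 13: prefix='011' (no match yet)
Bit 14: prefix='0111' -> emit 'c', reset
Bit 15: prefix='0' (no match yet)
Bit 16: prefix='01' (no match yet)
Bit 17: prefix='011' (no match yet)
Bit 18: prefix='0110' -> emit 'i', reset

Answer: 0 4 5 8 11 15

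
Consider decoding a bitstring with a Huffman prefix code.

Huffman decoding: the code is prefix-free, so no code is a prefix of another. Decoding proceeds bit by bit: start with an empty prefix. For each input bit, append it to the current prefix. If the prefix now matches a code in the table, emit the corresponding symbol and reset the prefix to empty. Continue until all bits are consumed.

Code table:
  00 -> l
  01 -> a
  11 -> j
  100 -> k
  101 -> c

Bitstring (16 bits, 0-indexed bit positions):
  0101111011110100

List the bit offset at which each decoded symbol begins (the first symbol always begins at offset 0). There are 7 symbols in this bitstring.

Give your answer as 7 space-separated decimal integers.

Answer: 0 2 4 6 9 11 14

Derivation:
Bit 0: prefix='0' (no match yet)
Bit 1: prefix='01' -> emit 'a', reset
Bit 2: prefix='0' (no match yet)
Bit 3: prefix='01' -> emit 'a', reset
Bit 4: prefix='1' (no match yet)
Bit 5: prefix='11' -> emit 'j', reset
Bit 6: prefix='1' (no match yet)
Bit 7: prefix='10' (no match yet)
Bit 8: prefix='101' -> emit 'c', reset
Bit 9: prefix='1' (no match yet)
Bit 10: prefix='11' -> emit 'j', reset
Bit 11: prefix='1' (no match yet)
Bit 12: prefix='10' (no match yet)
Bit 13: prefix='101' -> emit 'c', reset
Bit 14: prefix='0' (no match yet)
Bit 15: prefix='00' -> emit 'l', reset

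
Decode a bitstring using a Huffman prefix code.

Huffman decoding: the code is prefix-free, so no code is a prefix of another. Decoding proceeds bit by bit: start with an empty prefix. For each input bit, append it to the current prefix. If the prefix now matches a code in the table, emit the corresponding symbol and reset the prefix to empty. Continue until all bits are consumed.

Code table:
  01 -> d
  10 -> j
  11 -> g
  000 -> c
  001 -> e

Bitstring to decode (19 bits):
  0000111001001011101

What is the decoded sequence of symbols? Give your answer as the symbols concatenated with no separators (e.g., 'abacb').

Bit 0: prefix='0' (no match yet)
Bit 1: prefix='00' (no match yet)
Bit 2: prefix='000' -> emit 'c', reset
Bit 3: prefix='0' (no match yet)
Bit 4: prefix='01' -> emit 'd', reset
Bit 5: prefix='1' (no match yet)
Bit 6: prefix='11' -> emit 'g', reset
Bit 7: prefix='0' (no match yet)
Bit 8: prefix='00' (no match yet)
Bit 9: prefix='001' -> emit 'e', reset
Bit 10: prefix='0' (no match yet)
Bit 11: prefix='00' (no match yet)
Bit 12: prefix='001' -> emit 'e', reset
Bit 13: prefix='0' (no match yet)
Bit 14: prefix='01' -> emit 'd', reset
Bit 15: prefix='1' (no match yet)
Bit 16: prefix='11' -> emit 'g', reset
Bit 17: prefix='0' (no match yet)
Bit 18: prefix='01' -> emit 'd', reset

Answer: cdgeedgd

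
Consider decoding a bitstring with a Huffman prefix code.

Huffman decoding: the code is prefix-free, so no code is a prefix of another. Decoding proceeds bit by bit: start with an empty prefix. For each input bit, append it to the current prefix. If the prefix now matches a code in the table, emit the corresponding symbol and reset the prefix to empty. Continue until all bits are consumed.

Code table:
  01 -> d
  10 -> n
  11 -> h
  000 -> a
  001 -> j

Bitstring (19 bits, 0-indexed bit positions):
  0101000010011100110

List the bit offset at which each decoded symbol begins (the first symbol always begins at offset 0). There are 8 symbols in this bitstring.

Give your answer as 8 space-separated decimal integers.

Bit 0: prefix='0' (no match yet)
Bit 1: prefix='01' -> emit 'd', reset
Bit 2: prefix='0' (no match yet)
Bit 3: prefix='01' -> emit 'd', reset
Bit 4: prefix='0' (no match yet)
Bit 5: prefix='00' (no match yet)
Bit 6: prefix='000' -> emit 'a', reset
Bit 7: prefix='0' (no match yet)
Bit 8: prefix='01' -> emit 'd', reset
Bit 9: prefix='0' (no match yet)
Bit 10: prefix='00' (no match yet)
Bit 11: prefix='001' -> emit 'j', reset
Bit 12: prefix='1' (no match yet)
Bit 13: prefix='11' -> emit 'h', reset
Bit 14: prefix='0' (no match yet)
Bit 15: prefix='00' (no match yet)
Bit 16: prefix='001' -> emit 'j', reset
Bit 17: prefix='1' (no match yet)
Bit 18: prefix='10' -> emit 'n', reset

Answer: 0 2 4 7 9 12 14 17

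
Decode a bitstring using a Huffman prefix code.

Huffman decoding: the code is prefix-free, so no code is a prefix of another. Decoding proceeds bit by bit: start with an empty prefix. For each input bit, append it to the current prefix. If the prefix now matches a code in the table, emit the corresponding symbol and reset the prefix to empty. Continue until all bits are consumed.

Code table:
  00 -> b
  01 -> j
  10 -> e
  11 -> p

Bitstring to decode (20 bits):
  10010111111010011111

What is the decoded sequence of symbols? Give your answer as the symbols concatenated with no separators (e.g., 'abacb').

Answer: ejjppeejpp

Derivation:
Bit 0: prefix='1' (no match yet)
Bit 1: prefix='10' -> emit 'e', reset
Bit 2: prefix='0' (no match yet)
Bit 3: prefix='01' -> emit 'j', reset
Bit 4: prefix='0' (no match yet)
Bit 5: prefix='01' -> emit 'j', reset
Bit 6: prefix='1' (no match yet)
Bit 7: prefix='11' -> emit 'p', reset
Bit 8: prefix='1' (no match yet)
Bit 9: prefix='11' -> emit 'p', reset
Bit 10: prefix='1' (no match yet)
Bit 11: prefix='10' -> emit 'e', reset
Bit 12: prefix='1' (no match yet)
Bit 13: prefix='10' -> emit 'e', reset
Bit 14: prefix='0' (no match yet)
Bit 15: prefix='01' -> emit 'j', reset
Bit 16: prefix='1' (no match yet)
Bit 17: prefix='11' -> emit 'p', reset
Bit 18: prefix='1' (no match yet)
Bit 19: prefix='11' -> emit 'p', reset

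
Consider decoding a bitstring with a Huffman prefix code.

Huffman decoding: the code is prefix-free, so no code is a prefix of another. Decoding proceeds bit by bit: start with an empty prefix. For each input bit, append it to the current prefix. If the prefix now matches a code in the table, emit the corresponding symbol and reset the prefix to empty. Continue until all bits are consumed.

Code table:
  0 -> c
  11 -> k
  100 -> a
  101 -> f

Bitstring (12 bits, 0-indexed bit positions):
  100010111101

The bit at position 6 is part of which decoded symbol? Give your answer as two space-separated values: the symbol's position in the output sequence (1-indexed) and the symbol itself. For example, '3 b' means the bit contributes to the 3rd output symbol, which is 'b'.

Bit 0: prefix='1' (no match yet)
Bit 1: prefix='10' (no match yet)
Bit 2: prefix='100' -> emit 'a', reset
Bit 3: prefix='0' -> emit 'c', reset
Bit 4: prefix='1' (no match yet)
Bit 5: prefix='10' (no match yet)
Bit 6: prefix='101' -> emit 'f', reset
Bit 7: prefix='1' (no match yet)
Bit 8: prefix='11' -> emit 'k', reset
Bit 9: prefix='1' (no match yet)
Bit 10: prefix='10' (no match yet)

Answer: 3 f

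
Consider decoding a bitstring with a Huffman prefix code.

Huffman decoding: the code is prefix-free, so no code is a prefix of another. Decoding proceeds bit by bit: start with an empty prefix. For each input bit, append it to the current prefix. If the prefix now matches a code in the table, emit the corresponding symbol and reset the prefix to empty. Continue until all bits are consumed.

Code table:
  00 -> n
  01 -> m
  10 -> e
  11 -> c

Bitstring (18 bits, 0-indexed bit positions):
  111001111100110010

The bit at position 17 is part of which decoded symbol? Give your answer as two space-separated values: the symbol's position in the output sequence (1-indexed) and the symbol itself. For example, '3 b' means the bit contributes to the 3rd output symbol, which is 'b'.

Bit 0: prefix='1' (no match yet)
Bit 1: prefix='11' -> emit 'c', reset
Bit 2: prefix='1' (no match yet)
Bit 3: prefix='10' -> emit 'e', reset
Bit 4: prefix='0' (no match yet)
Bit 5: prefix='01' -> emit 'm', reset
Bit 6: prefix='1' (no match yet)
Bit 7: prefix='11' -> emit 'c', reset
Bit 8: prefix='1' (no match yet)
Bit 9: prefix='11' -> emit 'c', reset
Bit 10: prefix='0' (no match yet)
Bit 11: prefix='00' -> emit 'n', reset
Bit 12: prefix='1' (no match yet)
Bit 13: prefix='11' -> emit 'c', reset
Bit 14: prefix='0' (no match yet)
Bit 15: prefix='00' -> emit 'n', reset
Bit 16: prefix='1' (no match yet)
Bit 17: prefix='10' -> emit 'e', reset

Answer: 9 e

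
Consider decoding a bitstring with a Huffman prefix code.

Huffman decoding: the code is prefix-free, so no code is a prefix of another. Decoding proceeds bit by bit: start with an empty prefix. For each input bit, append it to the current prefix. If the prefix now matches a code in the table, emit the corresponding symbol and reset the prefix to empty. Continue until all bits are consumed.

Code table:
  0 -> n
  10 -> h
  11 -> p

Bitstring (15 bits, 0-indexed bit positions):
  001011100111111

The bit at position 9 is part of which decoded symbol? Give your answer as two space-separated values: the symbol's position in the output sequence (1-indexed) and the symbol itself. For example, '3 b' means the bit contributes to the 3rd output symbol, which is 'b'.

Bit 0: prefix='0' -> emit 'n', reset
Bit 1: prefix='0' -> emit 'n', reset
Bit 2: prefix='1' (no match yet)
Bit 3: prefix='10' -> emit 'h', reset
Bit 4: prefix='1' (no match yet)
Bit 5: prefix='11' -> emit 'p', reset
Bit 6: prefix='1' (no match yet)
Bit 7: prefix='10' -> emit 'h', reset
Bit 8: prefix='0' -> emit 'n', reset
Bit 9: prefix='1' (no match yet)
Bit 10: prefix='11' -> emit 'p', reset
Bit 11: prefix='1' (no match yet)
Bit 12: prefix='11' -> emit 'p', reset
Bit 13: prefix='1' (no match yet)

Answer: 7 p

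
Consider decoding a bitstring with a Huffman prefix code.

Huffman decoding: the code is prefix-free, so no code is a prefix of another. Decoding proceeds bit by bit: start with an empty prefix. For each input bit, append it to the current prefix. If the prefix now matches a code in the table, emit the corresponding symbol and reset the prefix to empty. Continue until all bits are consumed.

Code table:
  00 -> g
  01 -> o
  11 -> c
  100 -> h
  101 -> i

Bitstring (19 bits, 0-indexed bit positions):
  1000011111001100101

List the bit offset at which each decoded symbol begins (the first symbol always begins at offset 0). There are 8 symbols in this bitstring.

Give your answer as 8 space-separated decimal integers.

Bit 0: prefix='1' (no match yet)
Bit 1: prefix='10' (no match yet)
Bit 2: prefix='100' -> emit 'h', reset
Bit 3: prefix='0' (no match yet)
Bit 4: prefix='00' -> emit 'g', reset
Bit 5: prefix='1' (no match yet)
Bit 6: prefix='11' -> emit 'c', reset
Bit 7: prefix='1' (no match yet)
Bit 8: prefix='11' -> emit 'c', reset
Bit 9: prefix='1' (no match yet)
Bit 10: prefix='10' (no match yet)
Bit 11: prefix='100' -> emit 'h', reset
Bit 12: prefix='1' (no match yet)
Bit 13: prefix='11' -> emit 'c', reset
Bit 14: prefix='0' (no match yet)
Bit 15: prefix='00' -> emit 'g', reset
Bit 16: prefix='1' (no match yet)
Bit 17: prefix='10' (no match yet)
Bit 18: prefix='101' -> emit 'i', reset

Answer: 0 3 5 7 9 12 14 16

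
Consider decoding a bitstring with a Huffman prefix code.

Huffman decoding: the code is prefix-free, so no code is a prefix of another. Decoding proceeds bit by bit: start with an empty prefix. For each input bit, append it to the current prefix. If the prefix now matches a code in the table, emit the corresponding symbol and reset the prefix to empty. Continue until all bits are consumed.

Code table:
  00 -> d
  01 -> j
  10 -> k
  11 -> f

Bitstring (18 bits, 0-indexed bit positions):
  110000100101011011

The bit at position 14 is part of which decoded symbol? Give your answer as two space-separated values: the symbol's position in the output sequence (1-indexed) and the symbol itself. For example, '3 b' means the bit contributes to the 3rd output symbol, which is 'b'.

Answer: 8 k

Derivation:
Bit 0: prefix='1' (no match yet)
Bit 1: prefix='11' -> emit 'f', reset
Bit 2: prefix='0' (no match yet)
Bit 3: prefix='00' -> emit 'd', reset
Bit 4: prefix='0' (no match yet)
Bit 5: prefix='00' -> emit 'd', reset
Bit 6: prefix='1' (no match yet)
Bit 7: prefix='10' -> emit 'k', reset
Bit 8: prefix='0' (no match yet)
Bit 9: prefix='01' -> emit 'j', reset
Bit 10: prefix='0' (no match yet)
Bit 11: prefix='01' -> emit 'j', reset
Bit 12: prefix='0' (no match yet)
Bit 13: prefix='01' -> emit 'j', reset
Bit 14: prefix='1' (no match yet)
Bit 15: prefix='10' -> emit 'k', reset
Bit 16: prefix='1' (no match yet)
Bit 17: prefix='11' -> emit 'f', reset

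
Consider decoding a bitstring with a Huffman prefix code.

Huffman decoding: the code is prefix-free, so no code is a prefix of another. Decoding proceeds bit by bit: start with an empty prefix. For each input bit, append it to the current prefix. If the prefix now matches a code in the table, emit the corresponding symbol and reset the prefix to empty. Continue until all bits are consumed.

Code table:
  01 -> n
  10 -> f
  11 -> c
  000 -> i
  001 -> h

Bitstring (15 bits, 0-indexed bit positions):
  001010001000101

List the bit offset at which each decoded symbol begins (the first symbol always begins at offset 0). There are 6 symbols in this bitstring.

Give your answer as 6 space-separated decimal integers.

Bit 0: prefix='0' (no match yet)
Bit 1: prefix='00' (no match yet)
Bit 2: prefix='001' -> emit 'h', reset
Bit 3: prefix='0' (no match yet)
Bit 4: prefix='01' -> emit 'n', reset
Bit 5: prefix='0' (no match yet)
Bit 6: prefix='00' (no match yet)
Bit 7: prefix='000' -> emit 'i', reset
Bit 8: prefix='1' (no match yet)
Bit 9: prefix='10' -> emit 'f', reset
Bit 10: prefix='0' (no match yet)
Bit 11: prefix='00' (no match yet)
Bit 12: prefix='001' -> emit 'h', reset
Bit 13: prefix='0' (no match yet)
Bit 14: prefix='01' -> emit 'n', reset

Answer: 0 3 5 8 10 13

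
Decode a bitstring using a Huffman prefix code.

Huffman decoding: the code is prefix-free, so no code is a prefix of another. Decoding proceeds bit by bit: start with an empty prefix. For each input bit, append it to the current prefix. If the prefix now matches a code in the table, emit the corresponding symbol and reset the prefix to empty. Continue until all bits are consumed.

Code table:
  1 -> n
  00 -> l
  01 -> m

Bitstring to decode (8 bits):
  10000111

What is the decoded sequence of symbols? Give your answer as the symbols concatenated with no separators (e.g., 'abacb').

Answer: nllnnn

Derivation:
Bit 0: prefix='1' -> emit 'n', reset
Bit 1: prefix='0' (no match yet)
Bit 2: prefix='00' -> emit 'l', reset
Bit 3: prefix='0' (no match yet)
Bit 4: prefix='00' -> emit 'l', reset
Bit 5: prefix='1' -> emit 'n', reset
Bit 6: prefix='1' -> emit 'n', reset
Bit 7: prefix='1' -> emit 'n', reset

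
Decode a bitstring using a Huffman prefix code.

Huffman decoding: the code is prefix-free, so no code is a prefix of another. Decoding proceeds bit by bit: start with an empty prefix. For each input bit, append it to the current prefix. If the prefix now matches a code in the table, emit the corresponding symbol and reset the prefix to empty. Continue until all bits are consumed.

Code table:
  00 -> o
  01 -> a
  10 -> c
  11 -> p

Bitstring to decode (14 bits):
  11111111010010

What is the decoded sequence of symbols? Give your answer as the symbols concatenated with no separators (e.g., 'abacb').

Answer: ppppaoc

Derivation:
Bit 0: prefix='1' (no match yet)
Bit 1: prefix='11' -> emit 'p', reset
Bit 2: prefix='1' (no match yet)
Bit 3: prefix='11' -> emit 'p', reset
Bit 4: prefix='1' (no match yet)
Bit 5: prefix='11' -> emit 'p', reset
Bit 6: prefix='1' (no match yet)
Bit 7: prefix='11' -> emit 'p', reset
Bit 8: prefix='0' (no match yet)
Bit 9: prefix='01' -> emit 'a', reset
Bit 10: prefix='0' (no match yet)
Bit 11: prefix='00' -> emit 'o', reset
Bit 12: prefix='1' (no match yet)
Bit 13: prefix='10' -> emit 'c', reset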